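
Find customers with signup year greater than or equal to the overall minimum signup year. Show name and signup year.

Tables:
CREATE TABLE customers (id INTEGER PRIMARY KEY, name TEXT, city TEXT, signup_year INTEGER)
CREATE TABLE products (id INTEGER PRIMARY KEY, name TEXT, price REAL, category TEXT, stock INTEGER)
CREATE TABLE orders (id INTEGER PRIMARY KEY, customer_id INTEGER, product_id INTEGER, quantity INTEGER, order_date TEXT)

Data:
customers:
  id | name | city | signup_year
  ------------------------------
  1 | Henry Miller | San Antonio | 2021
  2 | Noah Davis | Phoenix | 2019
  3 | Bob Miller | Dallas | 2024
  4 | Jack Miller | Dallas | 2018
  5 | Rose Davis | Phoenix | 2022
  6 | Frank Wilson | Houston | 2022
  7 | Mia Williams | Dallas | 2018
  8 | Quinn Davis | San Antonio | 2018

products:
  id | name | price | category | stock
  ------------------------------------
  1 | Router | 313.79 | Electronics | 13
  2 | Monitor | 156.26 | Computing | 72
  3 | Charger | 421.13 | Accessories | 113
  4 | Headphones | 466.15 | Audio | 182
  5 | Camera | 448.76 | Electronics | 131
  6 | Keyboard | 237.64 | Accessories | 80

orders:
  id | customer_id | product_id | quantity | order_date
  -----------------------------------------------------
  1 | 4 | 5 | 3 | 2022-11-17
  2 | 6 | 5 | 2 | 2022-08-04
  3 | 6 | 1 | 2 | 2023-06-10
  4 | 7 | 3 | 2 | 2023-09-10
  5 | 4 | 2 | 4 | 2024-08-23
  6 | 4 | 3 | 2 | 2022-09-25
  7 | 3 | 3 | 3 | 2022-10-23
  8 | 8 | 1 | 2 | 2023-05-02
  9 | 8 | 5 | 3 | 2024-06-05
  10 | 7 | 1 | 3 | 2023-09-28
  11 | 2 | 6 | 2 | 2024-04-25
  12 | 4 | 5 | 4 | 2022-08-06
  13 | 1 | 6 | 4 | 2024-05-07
SELECT name, signup_year FROM customers WHERE signup_year >= (SELECT MIN(signup_year) FROM customers)

Execution result:
name | signup_year
Henry Miller | 2021
Noah Davis | 2019
Bob Miller | 2024
Jack Miller | 2018
Rose Davis | 2022
Frank Wilson | 2022
Mia Williams | 2018
Quinn Davis | 2018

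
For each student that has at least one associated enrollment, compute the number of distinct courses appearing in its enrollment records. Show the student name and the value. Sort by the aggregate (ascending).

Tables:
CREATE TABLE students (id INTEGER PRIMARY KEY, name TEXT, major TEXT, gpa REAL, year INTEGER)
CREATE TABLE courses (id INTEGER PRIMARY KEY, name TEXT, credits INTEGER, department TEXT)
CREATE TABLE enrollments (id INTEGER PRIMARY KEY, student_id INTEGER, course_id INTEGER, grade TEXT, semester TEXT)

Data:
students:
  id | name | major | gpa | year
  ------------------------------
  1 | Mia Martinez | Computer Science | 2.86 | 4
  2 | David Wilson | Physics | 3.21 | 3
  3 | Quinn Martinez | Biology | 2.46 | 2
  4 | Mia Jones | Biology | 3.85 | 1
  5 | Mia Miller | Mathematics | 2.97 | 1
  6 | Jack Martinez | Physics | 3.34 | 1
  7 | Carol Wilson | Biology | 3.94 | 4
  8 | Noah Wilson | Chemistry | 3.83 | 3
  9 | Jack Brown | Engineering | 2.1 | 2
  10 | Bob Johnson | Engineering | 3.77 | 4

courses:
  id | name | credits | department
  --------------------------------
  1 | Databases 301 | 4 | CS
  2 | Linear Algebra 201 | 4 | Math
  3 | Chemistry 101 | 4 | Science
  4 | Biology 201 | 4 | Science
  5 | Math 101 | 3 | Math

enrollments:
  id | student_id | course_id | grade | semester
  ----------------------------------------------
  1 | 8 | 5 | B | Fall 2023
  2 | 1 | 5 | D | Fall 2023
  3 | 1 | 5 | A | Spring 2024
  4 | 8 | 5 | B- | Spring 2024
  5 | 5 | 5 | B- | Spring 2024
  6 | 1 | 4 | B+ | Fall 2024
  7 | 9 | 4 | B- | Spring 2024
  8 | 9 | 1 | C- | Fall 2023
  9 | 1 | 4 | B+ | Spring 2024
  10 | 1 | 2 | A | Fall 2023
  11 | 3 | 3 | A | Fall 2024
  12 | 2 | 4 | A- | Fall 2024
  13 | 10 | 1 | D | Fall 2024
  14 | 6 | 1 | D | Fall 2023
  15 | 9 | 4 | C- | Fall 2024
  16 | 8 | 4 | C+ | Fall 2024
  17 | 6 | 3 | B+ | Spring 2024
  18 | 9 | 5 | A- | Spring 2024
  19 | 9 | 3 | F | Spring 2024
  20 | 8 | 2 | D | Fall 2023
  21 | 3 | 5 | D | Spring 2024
SELECT p.name, COUNT(DISTINCT c.course_id) AS distinct_course_count FROM enrollments c JOIN students p ON c.student_id = p.id GROUP BY p.id, p.name ORDER BY distinct_course_count ASC

Execution result:
name | distinct_course_count
David Wilson | 1
Mia Miller | 1
Bob Johnson | 1
Quinn Martinez | 2
Jack Martinez | 2
Mia Martinez | 3
Noah Wilson | 3
Jack Brown | 4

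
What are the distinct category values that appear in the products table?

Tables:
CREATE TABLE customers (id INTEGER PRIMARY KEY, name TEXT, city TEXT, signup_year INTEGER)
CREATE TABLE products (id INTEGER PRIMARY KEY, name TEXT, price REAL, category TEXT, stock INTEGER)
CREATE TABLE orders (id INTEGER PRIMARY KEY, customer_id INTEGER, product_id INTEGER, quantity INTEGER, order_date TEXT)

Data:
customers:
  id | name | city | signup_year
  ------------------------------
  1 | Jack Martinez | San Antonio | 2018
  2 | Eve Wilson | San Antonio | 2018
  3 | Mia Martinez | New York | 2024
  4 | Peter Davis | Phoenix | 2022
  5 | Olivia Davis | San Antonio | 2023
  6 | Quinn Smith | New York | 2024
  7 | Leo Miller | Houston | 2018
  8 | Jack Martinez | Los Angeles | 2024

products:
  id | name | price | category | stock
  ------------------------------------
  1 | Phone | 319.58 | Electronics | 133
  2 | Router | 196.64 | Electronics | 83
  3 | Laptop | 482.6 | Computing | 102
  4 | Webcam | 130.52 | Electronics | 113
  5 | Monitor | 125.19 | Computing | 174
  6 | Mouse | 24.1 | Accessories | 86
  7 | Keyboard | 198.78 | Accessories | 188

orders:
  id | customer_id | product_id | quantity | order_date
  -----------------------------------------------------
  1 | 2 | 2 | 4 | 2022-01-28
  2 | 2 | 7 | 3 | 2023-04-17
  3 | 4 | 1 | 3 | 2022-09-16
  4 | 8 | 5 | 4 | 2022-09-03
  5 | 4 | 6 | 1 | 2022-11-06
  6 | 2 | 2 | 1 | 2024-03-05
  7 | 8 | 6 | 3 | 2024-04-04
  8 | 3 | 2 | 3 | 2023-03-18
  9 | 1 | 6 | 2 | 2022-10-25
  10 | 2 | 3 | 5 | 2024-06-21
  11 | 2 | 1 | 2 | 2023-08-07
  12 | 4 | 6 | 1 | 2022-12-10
SELECT DISTINCT category FROM products

Execution result:
category
Electronics
Computing
Accessories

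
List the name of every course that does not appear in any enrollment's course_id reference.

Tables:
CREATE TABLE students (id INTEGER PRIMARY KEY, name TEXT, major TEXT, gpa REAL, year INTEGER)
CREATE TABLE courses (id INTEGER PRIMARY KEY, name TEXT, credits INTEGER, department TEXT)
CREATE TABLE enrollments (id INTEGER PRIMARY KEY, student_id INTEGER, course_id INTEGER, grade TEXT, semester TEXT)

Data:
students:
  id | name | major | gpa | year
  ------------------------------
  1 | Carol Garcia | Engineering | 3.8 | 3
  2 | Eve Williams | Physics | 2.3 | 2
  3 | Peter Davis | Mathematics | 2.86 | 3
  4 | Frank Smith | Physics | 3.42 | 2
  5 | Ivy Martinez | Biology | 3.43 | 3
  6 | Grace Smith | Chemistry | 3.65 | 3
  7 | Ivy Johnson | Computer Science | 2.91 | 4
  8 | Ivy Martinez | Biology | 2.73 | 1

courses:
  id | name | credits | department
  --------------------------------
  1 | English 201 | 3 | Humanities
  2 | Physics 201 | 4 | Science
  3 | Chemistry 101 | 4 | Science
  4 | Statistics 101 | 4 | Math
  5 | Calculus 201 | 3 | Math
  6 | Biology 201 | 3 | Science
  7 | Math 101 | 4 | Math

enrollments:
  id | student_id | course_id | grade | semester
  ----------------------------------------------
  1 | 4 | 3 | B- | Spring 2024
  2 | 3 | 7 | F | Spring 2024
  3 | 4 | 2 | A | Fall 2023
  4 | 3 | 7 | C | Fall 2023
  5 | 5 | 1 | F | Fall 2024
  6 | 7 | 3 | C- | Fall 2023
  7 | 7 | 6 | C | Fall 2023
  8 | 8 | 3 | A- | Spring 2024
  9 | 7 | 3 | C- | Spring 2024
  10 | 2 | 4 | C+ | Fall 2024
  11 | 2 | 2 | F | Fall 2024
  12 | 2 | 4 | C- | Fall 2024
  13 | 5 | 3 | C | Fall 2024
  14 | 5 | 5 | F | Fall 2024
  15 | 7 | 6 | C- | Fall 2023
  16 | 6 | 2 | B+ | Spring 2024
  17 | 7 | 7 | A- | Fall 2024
SELECT p.name FROM courses p LEFT JOIN enrollments c ON c.course_id = p.id WHERE c.id IS NULL

Execution result:
(no rows)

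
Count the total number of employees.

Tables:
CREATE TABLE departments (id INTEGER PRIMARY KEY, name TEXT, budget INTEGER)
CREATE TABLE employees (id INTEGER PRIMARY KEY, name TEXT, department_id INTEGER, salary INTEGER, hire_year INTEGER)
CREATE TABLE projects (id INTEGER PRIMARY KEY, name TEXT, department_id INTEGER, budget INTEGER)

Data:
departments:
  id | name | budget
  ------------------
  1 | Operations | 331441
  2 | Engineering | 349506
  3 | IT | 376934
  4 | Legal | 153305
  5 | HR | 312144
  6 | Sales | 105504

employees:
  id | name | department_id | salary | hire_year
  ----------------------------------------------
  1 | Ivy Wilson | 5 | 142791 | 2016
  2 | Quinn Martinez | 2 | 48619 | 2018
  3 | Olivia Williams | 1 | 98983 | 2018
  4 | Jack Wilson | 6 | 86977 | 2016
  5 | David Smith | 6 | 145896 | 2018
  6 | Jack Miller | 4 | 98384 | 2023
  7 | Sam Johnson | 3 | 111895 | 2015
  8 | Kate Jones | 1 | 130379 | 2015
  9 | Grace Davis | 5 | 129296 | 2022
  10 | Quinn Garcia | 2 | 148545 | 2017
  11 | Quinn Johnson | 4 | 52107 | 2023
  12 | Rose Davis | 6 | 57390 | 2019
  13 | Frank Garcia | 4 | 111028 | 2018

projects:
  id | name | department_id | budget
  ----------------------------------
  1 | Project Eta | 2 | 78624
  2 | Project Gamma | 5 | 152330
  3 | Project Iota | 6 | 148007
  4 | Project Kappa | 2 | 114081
SELECT COUNT(*) FROM employees

Execution result:
13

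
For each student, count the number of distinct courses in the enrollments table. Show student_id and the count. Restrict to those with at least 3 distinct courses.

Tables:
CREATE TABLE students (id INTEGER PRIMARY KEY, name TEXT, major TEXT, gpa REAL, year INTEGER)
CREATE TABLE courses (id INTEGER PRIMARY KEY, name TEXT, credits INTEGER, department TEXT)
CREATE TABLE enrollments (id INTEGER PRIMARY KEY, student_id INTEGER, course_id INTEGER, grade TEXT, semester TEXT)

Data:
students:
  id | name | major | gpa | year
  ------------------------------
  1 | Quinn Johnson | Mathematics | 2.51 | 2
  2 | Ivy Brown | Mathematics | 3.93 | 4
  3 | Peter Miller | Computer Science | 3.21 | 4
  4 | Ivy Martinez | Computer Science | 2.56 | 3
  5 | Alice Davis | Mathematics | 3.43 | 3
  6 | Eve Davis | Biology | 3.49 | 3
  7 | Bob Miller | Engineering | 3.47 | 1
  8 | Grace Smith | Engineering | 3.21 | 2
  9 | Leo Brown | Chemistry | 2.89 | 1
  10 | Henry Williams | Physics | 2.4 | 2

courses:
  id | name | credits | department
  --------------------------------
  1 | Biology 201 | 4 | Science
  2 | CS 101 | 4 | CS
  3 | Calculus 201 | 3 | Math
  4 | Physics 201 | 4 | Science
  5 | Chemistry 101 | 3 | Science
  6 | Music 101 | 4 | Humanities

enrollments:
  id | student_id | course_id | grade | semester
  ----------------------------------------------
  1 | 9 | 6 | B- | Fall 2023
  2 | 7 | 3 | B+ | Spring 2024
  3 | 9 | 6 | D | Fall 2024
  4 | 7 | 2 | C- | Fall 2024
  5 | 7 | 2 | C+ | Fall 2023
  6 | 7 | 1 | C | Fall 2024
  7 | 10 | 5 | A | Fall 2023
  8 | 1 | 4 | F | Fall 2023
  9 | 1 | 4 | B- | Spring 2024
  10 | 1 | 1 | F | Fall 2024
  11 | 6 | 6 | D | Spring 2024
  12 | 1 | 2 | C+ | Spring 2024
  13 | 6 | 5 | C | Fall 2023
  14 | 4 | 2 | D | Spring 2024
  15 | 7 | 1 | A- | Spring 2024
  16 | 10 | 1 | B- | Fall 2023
SELECT student_id, COUNT(DISTINCT course_id) AS distinct_course_count FROM enrollments GROUP BY student_id HAVING COUNT(DISTINCT course_id) >= 3

Execution result:
student_id | distinct_course_count
1 | 3
7 | 3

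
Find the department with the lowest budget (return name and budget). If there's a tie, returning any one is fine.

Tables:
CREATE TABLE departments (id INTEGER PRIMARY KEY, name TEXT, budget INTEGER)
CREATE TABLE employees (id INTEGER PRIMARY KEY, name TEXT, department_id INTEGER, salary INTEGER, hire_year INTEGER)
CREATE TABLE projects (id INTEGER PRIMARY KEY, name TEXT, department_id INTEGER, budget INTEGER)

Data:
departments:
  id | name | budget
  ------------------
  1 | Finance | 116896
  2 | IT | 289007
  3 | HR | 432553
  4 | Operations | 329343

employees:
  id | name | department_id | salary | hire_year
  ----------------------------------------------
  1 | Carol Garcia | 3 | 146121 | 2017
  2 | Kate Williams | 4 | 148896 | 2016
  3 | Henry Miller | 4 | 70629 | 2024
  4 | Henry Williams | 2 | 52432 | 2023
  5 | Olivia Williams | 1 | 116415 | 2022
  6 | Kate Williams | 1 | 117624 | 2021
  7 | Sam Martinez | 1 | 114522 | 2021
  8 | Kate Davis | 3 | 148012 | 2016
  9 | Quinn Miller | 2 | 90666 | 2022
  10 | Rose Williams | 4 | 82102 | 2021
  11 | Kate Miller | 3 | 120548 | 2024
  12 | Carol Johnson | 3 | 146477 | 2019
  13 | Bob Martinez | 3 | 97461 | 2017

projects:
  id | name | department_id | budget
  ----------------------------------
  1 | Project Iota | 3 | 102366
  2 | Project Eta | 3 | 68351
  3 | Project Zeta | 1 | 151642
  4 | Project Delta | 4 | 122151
SELECT name, budget FROM departments ORDER BY budget ASC LIMIT 1

Execution result:
name | budget
Finance | 116896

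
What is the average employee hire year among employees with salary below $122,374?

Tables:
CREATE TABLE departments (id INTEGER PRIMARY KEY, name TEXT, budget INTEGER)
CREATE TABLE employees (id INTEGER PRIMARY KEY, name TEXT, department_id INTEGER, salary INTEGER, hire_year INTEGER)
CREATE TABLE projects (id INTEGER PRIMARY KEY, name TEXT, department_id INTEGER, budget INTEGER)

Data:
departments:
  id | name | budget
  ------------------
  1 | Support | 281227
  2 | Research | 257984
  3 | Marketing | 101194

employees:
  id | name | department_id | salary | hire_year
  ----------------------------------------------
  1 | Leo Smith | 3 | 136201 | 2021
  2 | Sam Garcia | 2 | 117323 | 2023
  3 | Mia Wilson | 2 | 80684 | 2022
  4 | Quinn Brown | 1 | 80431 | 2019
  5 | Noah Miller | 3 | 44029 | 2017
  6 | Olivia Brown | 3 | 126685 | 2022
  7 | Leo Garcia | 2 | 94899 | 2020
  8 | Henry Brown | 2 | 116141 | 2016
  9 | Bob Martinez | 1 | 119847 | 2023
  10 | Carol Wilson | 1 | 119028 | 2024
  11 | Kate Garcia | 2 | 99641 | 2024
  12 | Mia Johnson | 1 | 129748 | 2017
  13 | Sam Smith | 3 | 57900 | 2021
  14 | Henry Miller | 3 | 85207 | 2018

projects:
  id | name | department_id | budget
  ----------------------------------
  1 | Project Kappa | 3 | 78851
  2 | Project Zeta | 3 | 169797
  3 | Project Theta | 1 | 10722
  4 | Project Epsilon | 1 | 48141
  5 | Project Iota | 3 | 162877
SELECT AVG(hire_year) FROM employees WHERE salary < 122374

Execution result:
2020.64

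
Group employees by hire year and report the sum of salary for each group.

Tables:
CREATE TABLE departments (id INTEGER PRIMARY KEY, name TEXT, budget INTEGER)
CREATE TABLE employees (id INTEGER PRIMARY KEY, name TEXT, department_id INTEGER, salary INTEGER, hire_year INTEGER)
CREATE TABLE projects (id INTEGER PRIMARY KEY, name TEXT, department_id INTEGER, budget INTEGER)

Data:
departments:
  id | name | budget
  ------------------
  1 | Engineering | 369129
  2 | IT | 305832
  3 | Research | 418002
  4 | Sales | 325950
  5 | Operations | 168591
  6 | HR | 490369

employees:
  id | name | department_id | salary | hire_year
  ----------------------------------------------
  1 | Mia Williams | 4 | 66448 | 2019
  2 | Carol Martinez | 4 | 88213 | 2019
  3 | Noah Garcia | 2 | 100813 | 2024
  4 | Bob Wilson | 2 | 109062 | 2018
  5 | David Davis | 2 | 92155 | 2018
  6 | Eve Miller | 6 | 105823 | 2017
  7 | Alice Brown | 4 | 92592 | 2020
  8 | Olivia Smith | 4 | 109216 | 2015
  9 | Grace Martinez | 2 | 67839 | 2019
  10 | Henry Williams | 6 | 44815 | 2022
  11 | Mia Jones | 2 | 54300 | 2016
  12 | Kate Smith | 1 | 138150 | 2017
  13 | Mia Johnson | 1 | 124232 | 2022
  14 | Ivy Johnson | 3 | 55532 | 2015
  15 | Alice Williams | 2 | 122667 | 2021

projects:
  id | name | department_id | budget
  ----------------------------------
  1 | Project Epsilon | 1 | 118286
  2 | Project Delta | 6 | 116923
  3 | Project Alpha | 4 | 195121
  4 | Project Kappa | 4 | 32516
SELECT hire_year, SUM(salary) AS sum_salary FROM employees GROUP BY hire_year

Execution result:
hire_year | sum_salary
2015 | 164748
2016 | 54300
2017 | 243973
2018 | 201217
2019 | 222500
2020 | 92592
2021 | 122667
2022 | 169047
2024 | 100813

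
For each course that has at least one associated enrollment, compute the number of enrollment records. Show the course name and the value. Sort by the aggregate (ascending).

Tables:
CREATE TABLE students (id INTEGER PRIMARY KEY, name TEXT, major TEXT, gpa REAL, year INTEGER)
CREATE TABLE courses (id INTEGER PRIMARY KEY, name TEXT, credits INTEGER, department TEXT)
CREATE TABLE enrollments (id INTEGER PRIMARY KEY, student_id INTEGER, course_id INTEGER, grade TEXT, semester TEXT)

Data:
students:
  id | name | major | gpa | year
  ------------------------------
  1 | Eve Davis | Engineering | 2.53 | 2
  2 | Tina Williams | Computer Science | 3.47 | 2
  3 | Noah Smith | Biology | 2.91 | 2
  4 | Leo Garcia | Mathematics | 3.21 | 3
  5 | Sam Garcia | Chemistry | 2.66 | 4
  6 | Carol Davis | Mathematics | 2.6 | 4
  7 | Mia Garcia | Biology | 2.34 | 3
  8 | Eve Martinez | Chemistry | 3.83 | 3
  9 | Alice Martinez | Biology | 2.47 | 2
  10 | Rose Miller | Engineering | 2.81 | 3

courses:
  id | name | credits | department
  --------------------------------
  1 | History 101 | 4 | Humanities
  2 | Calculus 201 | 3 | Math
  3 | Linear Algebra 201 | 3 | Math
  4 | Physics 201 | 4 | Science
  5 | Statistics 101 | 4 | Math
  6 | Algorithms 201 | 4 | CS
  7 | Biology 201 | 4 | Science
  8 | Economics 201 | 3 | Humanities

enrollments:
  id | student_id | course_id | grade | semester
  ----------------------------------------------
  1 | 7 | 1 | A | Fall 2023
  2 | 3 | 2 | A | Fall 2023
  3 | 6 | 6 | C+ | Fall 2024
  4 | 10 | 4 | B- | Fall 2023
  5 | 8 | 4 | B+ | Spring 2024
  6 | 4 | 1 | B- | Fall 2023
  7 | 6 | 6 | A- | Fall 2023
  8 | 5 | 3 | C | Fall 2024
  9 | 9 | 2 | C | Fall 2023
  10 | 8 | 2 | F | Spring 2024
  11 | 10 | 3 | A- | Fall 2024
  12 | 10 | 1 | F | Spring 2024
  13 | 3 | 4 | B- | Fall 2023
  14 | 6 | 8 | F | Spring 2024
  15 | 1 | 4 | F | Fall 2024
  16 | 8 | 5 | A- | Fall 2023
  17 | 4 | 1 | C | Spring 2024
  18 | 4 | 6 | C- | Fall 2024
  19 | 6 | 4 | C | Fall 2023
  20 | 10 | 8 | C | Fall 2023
SELECT p.name, COUNT(*) AS n FROM enrollments c JOIN courses p ON c.course_id = p.id GROUP BY p.id, p.name ORDER BY n ASC

Execution result:
name | n
Statistics 101 | 1
Linear Algebra 201 | 2
Economics 201 | 2
Calculus 201 | 3
Algorithms 201 | 3
History 101 | 4
Physics 201 | 5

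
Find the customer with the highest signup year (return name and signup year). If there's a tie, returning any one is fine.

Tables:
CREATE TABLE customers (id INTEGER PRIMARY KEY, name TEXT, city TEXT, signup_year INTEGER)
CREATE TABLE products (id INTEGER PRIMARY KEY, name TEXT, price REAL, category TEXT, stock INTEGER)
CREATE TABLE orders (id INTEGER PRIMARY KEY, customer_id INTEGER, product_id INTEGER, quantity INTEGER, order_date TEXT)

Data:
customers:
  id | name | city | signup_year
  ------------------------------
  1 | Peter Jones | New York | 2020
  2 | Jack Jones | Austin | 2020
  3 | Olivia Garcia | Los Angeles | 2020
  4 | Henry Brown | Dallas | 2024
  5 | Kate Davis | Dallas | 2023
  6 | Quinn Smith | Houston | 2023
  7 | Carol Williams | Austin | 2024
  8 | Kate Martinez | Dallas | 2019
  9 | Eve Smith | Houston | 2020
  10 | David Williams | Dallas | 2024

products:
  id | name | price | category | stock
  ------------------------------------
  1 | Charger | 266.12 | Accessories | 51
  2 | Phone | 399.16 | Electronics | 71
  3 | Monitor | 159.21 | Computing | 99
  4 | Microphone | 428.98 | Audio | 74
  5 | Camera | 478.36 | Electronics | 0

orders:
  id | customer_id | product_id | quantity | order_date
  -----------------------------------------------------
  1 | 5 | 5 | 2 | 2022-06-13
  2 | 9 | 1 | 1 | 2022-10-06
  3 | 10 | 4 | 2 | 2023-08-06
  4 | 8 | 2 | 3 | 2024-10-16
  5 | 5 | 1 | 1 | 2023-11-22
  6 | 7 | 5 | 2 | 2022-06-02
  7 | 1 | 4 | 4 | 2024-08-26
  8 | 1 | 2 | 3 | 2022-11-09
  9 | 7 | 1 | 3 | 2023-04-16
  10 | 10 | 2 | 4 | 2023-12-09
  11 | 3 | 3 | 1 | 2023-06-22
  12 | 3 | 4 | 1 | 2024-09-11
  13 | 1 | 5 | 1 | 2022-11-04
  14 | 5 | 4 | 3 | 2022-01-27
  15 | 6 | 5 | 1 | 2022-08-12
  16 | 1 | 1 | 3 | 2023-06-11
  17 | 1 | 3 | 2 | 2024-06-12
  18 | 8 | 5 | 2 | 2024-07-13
SELECT name, signup_year FROM customers ORDER BY signup_year DESC LIMIT 1

Execution result:
name | signup_year
Henry Brown | 2024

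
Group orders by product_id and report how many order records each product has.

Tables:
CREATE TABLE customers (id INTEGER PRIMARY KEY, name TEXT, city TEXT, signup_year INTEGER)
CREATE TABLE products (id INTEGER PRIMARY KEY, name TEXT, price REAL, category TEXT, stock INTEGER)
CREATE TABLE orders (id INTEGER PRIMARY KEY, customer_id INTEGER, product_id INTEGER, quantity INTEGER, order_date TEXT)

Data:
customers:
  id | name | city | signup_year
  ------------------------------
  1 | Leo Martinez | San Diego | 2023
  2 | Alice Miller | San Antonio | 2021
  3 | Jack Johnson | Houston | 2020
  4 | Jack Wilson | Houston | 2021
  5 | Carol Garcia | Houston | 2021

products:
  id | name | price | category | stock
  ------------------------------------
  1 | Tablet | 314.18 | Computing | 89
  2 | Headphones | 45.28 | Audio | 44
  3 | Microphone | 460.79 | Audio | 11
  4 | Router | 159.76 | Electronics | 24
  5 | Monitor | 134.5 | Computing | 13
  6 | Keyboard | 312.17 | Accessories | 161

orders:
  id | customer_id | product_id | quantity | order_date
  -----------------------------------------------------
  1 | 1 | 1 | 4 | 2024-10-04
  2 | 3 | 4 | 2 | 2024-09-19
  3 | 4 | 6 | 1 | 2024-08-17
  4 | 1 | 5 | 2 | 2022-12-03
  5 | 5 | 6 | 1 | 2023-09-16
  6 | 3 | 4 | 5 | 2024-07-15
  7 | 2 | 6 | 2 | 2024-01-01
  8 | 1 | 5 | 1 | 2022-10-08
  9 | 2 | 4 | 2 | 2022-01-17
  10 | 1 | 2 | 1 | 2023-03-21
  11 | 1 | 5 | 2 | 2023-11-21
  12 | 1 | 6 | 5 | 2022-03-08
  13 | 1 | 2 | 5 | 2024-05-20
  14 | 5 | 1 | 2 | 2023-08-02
SELECT product_id, COUNT(*) AS order_count FROM orders GROUP BY product_id

Execution result:
product_id | order_count
1 | 2
2 | 2
4 | 3
5 | 3
6 | 4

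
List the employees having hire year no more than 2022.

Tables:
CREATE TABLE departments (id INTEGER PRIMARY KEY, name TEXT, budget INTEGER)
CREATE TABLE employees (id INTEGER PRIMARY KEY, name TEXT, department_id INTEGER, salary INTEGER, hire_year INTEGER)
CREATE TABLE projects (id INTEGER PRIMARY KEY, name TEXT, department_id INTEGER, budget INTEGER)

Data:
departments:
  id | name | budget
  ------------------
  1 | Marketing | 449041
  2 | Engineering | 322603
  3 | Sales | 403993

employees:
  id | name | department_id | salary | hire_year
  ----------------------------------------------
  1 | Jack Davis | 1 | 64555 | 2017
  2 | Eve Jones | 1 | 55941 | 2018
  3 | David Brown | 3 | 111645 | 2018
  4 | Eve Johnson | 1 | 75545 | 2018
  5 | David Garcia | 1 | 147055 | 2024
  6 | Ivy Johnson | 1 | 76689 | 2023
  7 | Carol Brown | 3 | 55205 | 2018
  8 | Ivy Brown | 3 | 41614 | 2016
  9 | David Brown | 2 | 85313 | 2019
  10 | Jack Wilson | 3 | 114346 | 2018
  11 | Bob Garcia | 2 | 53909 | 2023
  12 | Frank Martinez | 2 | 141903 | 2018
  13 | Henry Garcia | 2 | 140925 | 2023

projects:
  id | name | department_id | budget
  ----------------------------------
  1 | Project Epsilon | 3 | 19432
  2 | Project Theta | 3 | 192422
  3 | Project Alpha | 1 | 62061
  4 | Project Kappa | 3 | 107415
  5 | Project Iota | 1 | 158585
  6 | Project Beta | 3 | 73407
SELECT name, hire_year FROM employees WHERE hire_year <= 2022

Execution result:
name | hire_year
Jack Davis | 2017
Eve Jones | 2018
David Brown | 2018
Eve Johnson | 2018
Carol Brown | 2018
Ivy Brown | 2016
David Brown | 2019
Jack Wilson | 2018
Frank Martinez | 2018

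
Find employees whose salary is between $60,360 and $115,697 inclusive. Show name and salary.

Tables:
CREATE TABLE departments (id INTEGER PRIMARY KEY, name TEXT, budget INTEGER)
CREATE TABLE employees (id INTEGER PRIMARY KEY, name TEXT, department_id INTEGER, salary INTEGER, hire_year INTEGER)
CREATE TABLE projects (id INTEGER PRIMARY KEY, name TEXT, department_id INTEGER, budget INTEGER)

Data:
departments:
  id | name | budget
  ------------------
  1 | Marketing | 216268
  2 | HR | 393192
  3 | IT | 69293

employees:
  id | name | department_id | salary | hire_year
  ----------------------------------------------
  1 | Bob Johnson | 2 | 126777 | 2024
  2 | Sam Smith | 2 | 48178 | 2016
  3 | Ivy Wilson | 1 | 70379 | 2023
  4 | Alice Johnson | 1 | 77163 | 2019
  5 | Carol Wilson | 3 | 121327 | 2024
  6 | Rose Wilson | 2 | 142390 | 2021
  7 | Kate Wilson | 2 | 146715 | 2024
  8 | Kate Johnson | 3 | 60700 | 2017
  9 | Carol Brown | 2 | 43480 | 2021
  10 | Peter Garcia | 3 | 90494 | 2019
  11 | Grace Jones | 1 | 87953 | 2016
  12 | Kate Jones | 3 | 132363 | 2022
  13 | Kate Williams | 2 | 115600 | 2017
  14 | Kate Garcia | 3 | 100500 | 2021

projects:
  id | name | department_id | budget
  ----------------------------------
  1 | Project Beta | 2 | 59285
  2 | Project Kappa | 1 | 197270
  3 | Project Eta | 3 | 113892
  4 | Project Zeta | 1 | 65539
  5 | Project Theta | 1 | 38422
SELECT name, salary FROM employees WHERE salary BETWEEN 60360 AND 115697

Execution result:
name | salary
Ivy Wilson | 70379
Alice Johnson | 77163
Kate Johnson | 60700
Peter Garcia | 90494
Grace Jones | 87953
Kate Williams | 115600
Kate Garcia | 100500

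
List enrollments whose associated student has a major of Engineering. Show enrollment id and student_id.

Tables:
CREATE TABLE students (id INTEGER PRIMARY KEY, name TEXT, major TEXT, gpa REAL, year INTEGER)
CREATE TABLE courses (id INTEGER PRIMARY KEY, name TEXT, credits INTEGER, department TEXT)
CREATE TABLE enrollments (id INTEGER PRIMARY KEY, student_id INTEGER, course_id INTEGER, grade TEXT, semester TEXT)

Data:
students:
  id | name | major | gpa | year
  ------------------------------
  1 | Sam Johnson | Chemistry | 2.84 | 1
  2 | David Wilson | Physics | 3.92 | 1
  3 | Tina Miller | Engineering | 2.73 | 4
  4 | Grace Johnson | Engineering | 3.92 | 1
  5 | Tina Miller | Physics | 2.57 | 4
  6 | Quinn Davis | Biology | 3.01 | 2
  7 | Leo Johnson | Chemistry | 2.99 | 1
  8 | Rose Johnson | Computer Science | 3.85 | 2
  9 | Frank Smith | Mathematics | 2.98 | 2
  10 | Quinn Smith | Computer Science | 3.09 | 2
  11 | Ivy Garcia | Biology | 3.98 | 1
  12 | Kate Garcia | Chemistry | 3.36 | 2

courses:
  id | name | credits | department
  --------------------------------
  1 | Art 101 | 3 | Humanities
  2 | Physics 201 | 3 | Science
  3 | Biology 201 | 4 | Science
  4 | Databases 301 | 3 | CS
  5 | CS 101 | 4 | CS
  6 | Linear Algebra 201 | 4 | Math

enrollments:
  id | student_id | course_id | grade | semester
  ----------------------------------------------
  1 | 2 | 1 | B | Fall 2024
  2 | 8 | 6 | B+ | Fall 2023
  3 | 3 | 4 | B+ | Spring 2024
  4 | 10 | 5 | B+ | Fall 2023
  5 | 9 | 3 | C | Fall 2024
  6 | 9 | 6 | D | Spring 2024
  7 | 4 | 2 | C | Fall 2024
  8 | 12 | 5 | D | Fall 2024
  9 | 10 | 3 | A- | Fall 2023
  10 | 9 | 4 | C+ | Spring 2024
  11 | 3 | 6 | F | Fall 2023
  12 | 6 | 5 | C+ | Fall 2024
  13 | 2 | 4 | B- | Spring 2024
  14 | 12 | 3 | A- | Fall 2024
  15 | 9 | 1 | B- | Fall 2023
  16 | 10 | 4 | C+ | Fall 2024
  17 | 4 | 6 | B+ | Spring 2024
SELECT id, student_id FROM enrollments WHERE student_id IN (SELECT id FROM students WHERE major = 'Engineering')

Execution result:
id | student_id
3 | 3
7 | 4
11 | 3
17 | 4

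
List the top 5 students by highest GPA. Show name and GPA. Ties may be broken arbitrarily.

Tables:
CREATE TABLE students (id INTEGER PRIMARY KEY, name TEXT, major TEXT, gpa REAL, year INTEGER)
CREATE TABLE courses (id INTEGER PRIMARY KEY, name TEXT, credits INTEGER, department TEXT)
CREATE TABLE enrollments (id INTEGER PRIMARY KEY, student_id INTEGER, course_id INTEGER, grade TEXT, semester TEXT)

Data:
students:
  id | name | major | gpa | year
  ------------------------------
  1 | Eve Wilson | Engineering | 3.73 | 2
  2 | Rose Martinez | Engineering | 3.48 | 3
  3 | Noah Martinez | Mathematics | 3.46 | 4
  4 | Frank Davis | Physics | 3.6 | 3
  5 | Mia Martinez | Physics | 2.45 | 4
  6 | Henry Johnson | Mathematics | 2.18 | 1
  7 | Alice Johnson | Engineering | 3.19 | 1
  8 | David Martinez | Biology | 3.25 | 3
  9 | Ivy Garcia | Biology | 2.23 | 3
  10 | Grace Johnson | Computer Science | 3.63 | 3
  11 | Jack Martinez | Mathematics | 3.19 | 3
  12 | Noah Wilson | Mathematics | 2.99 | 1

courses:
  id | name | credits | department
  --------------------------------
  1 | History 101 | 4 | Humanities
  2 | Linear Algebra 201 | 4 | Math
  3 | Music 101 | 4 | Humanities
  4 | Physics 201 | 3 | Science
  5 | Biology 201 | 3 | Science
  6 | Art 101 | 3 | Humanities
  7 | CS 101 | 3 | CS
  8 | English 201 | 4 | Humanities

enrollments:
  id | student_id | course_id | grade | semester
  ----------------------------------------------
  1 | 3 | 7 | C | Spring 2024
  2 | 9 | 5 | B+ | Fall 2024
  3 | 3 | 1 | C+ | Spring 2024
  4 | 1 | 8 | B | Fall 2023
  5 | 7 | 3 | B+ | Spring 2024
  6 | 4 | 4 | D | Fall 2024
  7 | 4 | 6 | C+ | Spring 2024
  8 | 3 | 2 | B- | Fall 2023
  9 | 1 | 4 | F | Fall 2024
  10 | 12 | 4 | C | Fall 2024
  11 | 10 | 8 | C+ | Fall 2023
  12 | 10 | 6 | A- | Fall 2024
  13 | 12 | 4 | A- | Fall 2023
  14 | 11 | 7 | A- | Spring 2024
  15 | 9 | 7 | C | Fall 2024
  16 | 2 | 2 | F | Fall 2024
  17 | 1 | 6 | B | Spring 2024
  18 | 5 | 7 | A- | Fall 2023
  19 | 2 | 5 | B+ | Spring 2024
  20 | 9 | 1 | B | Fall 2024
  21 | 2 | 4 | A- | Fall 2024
SELECT name, gpa FROM students ORDER BY gpa DESC LIMIT 5

Execution result:
name | gpa
Eve Wilson | 3.73
Grace Johnson | 3.63
Frank Davis | 3.60
Rose Martinez | 3.48
Noah Martinez | 3.46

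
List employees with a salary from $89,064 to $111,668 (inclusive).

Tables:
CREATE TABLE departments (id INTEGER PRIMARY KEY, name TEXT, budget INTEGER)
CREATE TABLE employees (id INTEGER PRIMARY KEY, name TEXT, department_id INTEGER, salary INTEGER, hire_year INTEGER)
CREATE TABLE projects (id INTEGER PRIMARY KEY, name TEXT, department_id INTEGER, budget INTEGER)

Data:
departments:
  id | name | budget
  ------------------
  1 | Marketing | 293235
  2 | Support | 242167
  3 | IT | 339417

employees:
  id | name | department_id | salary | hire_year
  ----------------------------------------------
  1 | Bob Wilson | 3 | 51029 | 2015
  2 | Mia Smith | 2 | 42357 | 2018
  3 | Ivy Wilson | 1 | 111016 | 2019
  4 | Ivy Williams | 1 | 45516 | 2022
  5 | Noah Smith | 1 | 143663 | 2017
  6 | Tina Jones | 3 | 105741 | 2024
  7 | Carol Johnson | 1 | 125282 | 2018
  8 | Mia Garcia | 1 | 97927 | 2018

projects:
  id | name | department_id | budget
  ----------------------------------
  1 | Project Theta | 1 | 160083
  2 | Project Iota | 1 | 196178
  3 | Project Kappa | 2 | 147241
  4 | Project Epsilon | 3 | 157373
SELECT name, salary FROM employees WHERE salary BETWEEN 89064 AND 111668

Execution result:
name | salary
Ivy Wilson | 111016
Tina Jones | 105741
Mia Garcia | 97927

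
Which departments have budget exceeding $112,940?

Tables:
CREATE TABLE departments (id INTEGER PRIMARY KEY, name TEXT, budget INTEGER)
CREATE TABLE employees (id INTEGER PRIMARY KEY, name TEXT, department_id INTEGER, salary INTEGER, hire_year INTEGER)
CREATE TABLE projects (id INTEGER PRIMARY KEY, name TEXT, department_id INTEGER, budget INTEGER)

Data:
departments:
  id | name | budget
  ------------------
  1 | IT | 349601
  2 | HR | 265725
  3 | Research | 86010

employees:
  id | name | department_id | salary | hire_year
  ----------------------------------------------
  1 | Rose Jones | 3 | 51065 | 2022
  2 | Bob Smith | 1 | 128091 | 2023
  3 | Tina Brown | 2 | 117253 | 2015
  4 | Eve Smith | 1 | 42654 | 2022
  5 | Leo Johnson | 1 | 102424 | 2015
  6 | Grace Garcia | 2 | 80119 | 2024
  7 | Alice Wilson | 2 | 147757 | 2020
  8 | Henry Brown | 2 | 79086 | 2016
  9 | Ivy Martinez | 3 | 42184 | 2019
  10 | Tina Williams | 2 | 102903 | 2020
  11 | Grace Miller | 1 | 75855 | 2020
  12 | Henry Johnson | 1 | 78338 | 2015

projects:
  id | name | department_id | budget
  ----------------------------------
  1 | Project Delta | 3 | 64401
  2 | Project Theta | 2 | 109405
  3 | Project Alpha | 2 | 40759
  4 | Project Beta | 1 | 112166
SELECT name, budget FROM departments WHERE budget > 112940

Execution result:
name | budget
IT | 349601
HR | 265725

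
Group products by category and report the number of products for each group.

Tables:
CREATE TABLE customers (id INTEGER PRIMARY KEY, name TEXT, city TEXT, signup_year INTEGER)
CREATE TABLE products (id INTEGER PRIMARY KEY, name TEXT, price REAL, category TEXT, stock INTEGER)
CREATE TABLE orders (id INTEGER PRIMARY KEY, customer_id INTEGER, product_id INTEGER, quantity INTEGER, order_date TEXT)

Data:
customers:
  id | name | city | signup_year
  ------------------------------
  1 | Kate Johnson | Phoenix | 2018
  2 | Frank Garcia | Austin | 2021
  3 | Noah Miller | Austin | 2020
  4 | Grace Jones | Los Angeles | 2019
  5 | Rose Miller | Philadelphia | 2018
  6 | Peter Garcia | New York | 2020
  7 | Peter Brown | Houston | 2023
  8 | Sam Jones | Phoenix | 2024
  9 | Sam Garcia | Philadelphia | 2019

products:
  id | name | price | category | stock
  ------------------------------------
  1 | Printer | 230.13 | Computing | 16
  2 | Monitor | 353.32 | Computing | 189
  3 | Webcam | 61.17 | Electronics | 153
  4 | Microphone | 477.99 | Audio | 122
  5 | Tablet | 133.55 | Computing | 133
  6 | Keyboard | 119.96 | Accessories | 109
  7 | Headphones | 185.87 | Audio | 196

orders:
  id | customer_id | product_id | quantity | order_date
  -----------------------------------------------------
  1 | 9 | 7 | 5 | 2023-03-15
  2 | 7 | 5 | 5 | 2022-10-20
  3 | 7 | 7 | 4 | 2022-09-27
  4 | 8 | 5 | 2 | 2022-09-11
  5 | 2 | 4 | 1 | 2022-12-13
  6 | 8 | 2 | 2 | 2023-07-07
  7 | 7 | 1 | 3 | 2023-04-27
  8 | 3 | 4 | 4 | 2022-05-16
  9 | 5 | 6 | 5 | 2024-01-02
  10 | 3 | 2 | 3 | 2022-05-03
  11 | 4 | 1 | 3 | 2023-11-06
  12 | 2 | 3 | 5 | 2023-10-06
SELECT category, COUNT(*) AS n FROM products GROUP BY category

Execution result:
category | n
Accessories | 1
Audio | 2
Computing | 3
Electronics | 1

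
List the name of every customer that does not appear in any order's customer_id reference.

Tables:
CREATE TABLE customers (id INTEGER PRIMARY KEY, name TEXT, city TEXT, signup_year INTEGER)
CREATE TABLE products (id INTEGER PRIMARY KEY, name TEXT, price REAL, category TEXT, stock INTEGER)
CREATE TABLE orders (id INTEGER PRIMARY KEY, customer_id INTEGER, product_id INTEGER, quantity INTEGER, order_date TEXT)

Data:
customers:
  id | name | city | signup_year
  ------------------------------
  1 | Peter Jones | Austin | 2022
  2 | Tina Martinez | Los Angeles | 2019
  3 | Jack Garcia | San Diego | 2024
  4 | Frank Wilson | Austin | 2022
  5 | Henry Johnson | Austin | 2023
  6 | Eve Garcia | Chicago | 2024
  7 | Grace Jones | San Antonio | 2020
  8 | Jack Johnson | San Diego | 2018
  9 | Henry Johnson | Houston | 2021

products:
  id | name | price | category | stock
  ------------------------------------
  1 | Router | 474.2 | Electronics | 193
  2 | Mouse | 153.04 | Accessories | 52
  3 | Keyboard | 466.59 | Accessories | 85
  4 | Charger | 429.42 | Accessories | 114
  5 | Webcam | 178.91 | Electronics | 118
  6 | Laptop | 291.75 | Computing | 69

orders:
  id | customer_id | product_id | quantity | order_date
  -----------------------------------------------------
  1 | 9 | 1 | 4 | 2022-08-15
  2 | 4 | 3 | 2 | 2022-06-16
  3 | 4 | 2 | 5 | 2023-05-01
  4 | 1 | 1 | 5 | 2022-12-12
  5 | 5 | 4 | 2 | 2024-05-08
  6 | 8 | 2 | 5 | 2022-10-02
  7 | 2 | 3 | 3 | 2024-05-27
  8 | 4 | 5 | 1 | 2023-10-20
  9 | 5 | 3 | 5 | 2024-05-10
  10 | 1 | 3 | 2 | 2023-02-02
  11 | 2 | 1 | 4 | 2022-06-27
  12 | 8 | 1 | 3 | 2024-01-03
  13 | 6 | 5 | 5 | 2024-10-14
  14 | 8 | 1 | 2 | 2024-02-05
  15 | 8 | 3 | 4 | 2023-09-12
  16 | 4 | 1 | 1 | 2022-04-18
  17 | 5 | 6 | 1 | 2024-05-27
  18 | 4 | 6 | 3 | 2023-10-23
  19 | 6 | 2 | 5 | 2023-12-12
SELECT p.name FROM customers p LEFT JOIN orders c ON c.customer_id = p.id WHERE c.id IS NULL

Execution result:
name
Jack Garcia
Grace Jones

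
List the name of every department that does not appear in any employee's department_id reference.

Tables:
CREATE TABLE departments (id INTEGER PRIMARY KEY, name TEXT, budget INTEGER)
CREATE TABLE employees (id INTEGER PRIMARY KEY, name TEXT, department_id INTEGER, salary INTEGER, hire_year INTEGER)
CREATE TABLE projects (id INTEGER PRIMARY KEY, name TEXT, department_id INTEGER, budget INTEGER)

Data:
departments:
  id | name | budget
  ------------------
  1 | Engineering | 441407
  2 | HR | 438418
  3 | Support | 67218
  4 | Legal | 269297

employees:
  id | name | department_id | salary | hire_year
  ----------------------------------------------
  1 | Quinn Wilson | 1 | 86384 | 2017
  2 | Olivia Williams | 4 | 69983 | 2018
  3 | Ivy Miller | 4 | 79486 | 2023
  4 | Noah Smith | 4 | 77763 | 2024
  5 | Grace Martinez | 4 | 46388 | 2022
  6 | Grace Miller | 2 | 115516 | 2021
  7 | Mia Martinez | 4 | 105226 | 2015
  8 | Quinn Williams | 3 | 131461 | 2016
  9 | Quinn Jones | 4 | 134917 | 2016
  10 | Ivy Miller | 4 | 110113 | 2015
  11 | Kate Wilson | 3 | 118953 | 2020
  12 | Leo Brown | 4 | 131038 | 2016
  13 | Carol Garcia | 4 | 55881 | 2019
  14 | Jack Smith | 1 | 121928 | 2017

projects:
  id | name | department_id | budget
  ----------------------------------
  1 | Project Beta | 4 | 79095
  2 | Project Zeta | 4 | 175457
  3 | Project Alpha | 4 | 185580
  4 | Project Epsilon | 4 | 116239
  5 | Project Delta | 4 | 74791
SELECT p.name FROM departments p LEFT JOIN employees c ON c.department_id = p.id WHERE c.id IS NULL

Execution result:
(no rows)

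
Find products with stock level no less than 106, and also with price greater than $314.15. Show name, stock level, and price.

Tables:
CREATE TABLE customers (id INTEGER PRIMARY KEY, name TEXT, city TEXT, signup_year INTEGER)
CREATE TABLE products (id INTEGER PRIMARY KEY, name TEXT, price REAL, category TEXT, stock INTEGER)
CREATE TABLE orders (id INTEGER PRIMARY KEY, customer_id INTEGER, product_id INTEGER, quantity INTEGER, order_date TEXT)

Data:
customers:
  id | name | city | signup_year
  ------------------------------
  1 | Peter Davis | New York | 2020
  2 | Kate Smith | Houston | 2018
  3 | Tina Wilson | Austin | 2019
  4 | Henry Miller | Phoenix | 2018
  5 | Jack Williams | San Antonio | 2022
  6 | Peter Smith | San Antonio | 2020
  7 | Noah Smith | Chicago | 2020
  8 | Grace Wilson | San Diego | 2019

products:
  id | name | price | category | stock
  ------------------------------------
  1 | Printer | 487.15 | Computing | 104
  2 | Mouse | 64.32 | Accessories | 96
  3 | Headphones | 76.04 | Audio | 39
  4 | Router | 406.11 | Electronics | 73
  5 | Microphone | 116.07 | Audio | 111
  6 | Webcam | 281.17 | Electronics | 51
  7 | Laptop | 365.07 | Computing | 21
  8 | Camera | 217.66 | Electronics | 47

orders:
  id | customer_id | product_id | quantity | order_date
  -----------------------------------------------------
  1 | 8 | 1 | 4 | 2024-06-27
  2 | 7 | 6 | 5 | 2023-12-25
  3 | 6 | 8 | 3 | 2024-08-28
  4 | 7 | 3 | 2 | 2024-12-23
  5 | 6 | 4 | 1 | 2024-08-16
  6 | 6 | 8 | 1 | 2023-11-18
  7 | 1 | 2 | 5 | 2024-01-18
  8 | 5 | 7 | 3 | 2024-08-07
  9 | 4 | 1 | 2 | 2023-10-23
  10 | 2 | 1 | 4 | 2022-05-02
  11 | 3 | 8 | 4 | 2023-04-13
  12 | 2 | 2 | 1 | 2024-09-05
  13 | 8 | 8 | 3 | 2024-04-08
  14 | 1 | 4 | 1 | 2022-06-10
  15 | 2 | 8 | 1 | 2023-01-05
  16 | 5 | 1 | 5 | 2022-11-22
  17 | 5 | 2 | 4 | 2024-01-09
SELECT name, stock, price FROM products WHERE stock >= 106 AND price > 314.15

Execution result:
(no rows)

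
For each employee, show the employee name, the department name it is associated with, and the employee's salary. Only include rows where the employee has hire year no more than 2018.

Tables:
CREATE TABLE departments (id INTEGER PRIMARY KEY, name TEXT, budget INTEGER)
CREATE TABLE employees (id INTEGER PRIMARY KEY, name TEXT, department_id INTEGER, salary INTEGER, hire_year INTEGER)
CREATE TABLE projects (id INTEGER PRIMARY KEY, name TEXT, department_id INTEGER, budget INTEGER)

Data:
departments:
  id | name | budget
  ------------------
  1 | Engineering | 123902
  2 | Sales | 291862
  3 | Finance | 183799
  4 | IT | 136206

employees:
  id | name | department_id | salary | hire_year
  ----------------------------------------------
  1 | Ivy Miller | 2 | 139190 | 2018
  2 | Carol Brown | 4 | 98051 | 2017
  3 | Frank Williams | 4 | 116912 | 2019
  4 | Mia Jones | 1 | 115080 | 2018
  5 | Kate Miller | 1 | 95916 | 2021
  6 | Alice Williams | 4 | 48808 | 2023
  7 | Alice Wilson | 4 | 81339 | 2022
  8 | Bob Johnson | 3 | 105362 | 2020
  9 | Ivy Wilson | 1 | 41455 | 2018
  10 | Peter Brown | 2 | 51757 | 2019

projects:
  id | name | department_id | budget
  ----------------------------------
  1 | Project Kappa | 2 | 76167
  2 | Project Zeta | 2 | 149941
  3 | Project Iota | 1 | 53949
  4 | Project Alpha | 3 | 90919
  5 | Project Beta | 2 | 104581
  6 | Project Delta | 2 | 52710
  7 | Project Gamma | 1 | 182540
SELECT c.name, p.name AS department, c.salary FROM employees c JOIN departments p ON c.department_id = p.id WHERE c.hire_year <= 2018

Execution result:
name | department | salary
Ivy Miller | Sales | 139190
Carol Brown | IT | 98051
Mia Jones | Engineering | 115080
Ivy Wilson | Engineering | 41455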